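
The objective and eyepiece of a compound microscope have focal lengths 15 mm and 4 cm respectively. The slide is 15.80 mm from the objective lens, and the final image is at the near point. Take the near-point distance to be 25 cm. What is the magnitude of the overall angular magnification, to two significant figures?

140

Convert to cm: f_obj = 15 mm = 1.5 cm; d_o = 15.80 mm = 1.58 cm.
Objective: 1/d_i = 1/f_obj - 1/d_o = 1/1.5 - 1/1.58 = 0.03376 cm^-1, so d_i = 29.625 cm.
m_obj = -d_i/d_o = -29.625/1.58 = -18.750.
Eyepiece angular magnification (image at near point): M_eye = 1 + D/f_e = 1 + 25/4 = 7.250.
Overall M = m_obj x M_eye = (-18.750)(7.250) = -135.94.
|M| = 135.94.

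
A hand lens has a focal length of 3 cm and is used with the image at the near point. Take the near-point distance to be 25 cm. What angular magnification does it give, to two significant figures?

M = 1 + D/f = 1 + 25/3 = 9.333.

9.3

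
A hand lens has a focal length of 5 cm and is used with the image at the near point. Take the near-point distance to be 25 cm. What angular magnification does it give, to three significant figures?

M = 1 + D/f = 1 + 25/5 = 6.000.

6.00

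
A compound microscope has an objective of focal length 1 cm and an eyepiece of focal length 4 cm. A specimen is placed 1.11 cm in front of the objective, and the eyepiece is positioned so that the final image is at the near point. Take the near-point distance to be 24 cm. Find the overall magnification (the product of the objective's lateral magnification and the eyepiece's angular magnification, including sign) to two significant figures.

-64

Objective: 1/d_i = 1/f_obj - 1/d_o = 1/1 - 1/1.11 = 0.09910 cm^-1, so d_i = 10.091 cm.
m_obj = -d_i/d_o = -10.091/1.11 = -9.091.
Eyepiece angular magnification (image at near point): M_eye = 1 + D/f_e = 1 + 24/4 = 7.000.
Overall M = m_obj x M_eye = (-9.091)(7.000) = -63.64.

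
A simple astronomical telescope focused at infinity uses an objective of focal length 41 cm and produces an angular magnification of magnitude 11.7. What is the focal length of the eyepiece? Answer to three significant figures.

|M| = f_obj/f_eye, so f_eye = f_obj/|M| = 41/11.7 = 3.504 cm.

3.50 cm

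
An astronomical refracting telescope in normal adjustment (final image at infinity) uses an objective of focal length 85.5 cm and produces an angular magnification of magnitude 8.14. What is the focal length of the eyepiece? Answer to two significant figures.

11 cm

|M| = f_obj/f_eye, so f_eye = f_obj/|M| = 85.5/8.14 = 10.504 cm.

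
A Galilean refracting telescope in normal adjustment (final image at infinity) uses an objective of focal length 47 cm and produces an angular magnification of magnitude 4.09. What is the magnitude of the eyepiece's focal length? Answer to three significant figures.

11.5 cm

|M| = f_obj/|f_eye|, so |f_eye| = f_obj/|M| = 47/4.09 = 11.491 cm.
(The eyepiece is diverging, so its signed focal length is -11.491 cm.)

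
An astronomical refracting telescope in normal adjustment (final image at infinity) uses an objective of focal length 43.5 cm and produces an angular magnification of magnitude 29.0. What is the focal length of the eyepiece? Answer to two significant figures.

1.5 cm

|M| = f_obj/f_eye, so f_eye = f_obj/|M| = 43.5/29.0 = 1.500 cm.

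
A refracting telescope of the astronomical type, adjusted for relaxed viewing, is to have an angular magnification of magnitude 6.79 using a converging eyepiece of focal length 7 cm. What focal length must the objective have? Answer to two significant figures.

|M| = f_obj/|f_eye|, so f_obj = |M| x |f_eye| = 6.79 x 7 = 47.530 cm.

48 cm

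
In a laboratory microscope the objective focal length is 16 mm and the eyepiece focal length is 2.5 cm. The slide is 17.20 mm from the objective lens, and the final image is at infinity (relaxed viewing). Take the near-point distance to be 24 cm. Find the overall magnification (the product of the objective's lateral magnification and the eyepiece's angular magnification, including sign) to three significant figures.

-128

Convert to cm: f_obj = 16 mm = 1.6 cm; d_o = 17.20 mm = 1.72 cm.
Objective: 1/d_i = 1/f_obj - 1/d_o = 1/1.6 - 1/1.72 = 0.04360 cm^-1, so d_i = 22.933 cm.
m_obj = -d_i/d_o = -22.933/1.72 = -13.333.
Eyepiece angular magnification (image at infinity): M_eye = D/f_e = 24/2.5 = 9.600.
Overall M = m_obj x M_eye = (-13.333)(9.600) = -128.00.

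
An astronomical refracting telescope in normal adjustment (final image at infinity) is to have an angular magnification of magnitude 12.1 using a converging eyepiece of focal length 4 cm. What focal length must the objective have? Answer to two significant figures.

|M| = f_obj/|f_eye|, so f_obj = |M| x |f_eye| = 12.1 x 4 = 48.400 cm.

48 cm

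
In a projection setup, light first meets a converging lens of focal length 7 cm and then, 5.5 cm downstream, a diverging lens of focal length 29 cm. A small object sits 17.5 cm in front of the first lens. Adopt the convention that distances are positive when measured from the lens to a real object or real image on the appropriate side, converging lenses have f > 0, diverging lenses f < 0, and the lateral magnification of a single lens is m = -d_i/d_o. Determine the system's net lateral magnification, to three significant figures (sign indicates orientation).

-0.847

Applying the thin-lens equation to the first lens, 1/7 = 1/17.5 + 1/d_i1, which gives d_i1 = 11.667 cm.
Its lateral magnification is m_1 = -d_i1/d_o1 = -(11.667)/17.5 = -0.6667.
This image would form 11.667 cm past lens 1, i.e. 6.167 cm beyond lens 2, so it is a virtual object for lens 2: d_o2 = 5.5 - 11.667 = -6.167 cm.
Applying the thin-lens equation again with f_2 = -29 cm and d_o2 = -6.167 cm gives d_i2 = 7.832 cm.
m_2 = -(7.832)/(-6.167) = 1.2701.
The system's lateral magnification is m_1 m_2 = (-0.6667)(1.2701) = -0.8467.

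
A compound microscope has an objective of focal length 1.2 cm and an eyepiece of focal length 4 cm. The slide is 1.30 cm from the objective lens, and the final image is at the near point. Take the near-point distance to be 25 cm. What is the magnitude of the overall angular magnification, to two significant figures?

87

Objective: 1/d_i = 1/f_obj - 1/d_o = 1/1.2 - 1/1.30 = 0.06410 cm^-1, so d_i = 15.600 cm.
m_obj = -d_i/d_o = -15.600/1.30 = -12.000.
Eyepiece angular magnification (image at near point): M_eye = 1 + D/f_e = 1 + 25/4 = 7.250.
Overall M = m_obj x M_eye = (-12.000)(7.250) = -87.00.
|M| = 87.00.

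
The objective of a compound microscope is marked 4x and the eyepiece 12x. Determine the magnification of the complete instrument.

The overall magnification of a compound microscope is the product of the objective and eyepiece magnifications:
M = M_obj x M_eye = 4 x 12 = 48.

48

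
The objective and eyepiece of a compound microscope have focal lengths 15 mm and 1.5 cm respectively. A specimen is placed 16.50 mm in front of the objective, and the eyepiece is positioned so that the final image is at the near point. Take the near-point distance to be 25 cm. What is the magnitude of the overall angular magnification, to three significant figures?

177

Convert to cm: f_obj = 15 mm = 1.5 cm; d_o = 16.50 mm = 1.65 cm.
Objective: 1/d_i = 1/f_obj - 1/d_o = 1/1.5 - 1/1.65 = 0.06061 cm^-1, so d_i = 16.500 cm.
m_obj = -d_i/d_o = -16.500/1.65 = -10.000.
Eyepiece angular magnification (image at near point): M_eye = 1 + D/f_e = 1 + 25/1.5 = 17.667.
Overall M = m_obj x M_eye = (-10.000)(17.667) = -176.67.
|M| = 176.67.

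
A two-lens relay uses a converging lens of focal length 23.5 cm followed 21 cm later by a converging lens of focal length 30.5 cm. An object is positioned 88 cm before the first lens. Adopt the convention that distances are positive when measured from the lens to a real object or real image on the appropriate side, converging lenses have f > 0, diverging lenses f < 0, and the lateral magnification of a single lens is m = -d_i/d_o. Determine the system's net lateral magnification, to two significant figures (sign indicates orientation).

Applying the thin-lens equation to the first lens, 1/23.5 = 1/88 + 1/d_i1, which gives d_i1 = 32.062 cm.
Its lateral magnification is m_1 = -d_i1/d_o1 = -(32.062)/88 = -0.3643.
This image would form 32.062 cm past lens 1, i.e. 11.062 cm beyond lens 2, so it is a virtual object for lens 2: d_o2 = 21 - 32.062 = -11.062 cm.
Applying the thin-lens equation again with f_2 = 30.5 cm and d_o2 = -11.062 cm gives d_i2 = 8.118 cm.
m_2 = -(8.118)/(-11.062) = 0.7338.
Overall magnification: m = m_1 m_2 = -0.2674.

-0.27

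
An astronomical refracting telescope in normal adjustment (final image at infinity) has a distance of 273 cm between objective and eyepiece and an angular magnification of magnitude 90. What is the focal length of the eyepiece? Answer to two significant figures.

In normal adjustment the tube length equals f_obj + f_eye and |M| = f_obj/f_eye.
So f_obj = 90 f_eye and 90 f_eye + f_eye = 273 cm, giving f_eye = 273/91 = 3.000 cm and f_obj = 270.000 cm.

3.0 cm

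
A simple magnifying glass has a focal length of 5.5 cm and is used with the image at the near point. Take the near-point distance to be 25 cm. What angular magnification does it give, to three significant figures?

M = 1 + D/f = 1 + 25/5.5 = 5.545.

5.55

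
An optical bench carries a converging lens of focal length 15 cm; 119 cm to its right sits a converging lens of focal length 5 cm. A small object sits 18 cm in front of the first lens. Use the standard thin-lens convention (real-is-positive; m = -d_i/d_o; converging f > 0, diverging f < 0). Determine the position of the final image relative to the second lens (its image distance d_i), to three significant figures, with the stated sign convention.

6.04 cm

Applying the thin-lens equation to the first lens, 1/15 = 1/18 + 1/d_i1, which gives d_i1 = 90.000 cm.
That image sits 29.000 cm in front of the second lens, so d_o2 = 29.000 cm.
Applying the thin-lens equation again with f_2 = 5 cm and d_o2 = 29.000 cm gives d_i2 = 6.042 cm.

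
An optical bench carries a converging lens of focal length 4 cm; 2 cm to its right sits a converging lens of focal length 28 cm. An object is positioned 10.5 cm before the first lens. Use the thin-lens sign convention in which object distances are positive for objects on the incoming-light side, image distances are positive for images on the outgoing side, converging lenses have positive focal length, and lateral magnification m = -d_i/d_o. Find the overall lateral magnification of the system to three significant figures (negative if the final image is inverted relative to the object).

Applying the thin-lens equation to the first lens, 1/4 = 1/10.5 + 1/d_i1, which gives d_i1 = 6.462 cm.
Its lateral magnification is m_1 = -d_i1/d_o1 = -(6.462)/10.5 = -0.6154.
This image would form 6.462 cm past lens 1, i.e. 4.462 cm beyond lens 2, so it is a virtual object for lens 2: d_o2 = 2 - 6.462 = -4.462 cm.
Applying the thin-lens equation again with f_2 = 28 cm and d_o2 = -4.462 cm gives d_i2 = 3.848 cm.
m_2 = -(3.848)/(-4.462) = 0.8626.
Total m = m_1 x m_2 = (-0.6154)(0.8626) = -0.5308.

-0.531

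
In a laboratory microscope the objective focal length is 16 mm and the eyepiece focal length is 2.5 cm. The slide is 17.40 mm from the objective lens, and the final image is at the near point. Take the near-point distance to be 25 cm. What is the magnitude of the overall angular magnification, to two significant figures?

Convert to cm: f_obj = 16 mm = 1.6 cm; d_o = 17.40 mm = 1.74 cm.
Objective: 1/d_i = 1/f_obj - 1/d_o = 1/1.6 - 1/1.74 = 0.05029 cm^-1, so d_i = 19.886 cm.
m_obj = -d_i/d_o = -19.886/1.74 = -11.429.
Eyepiece angular magnification (image at near point): M_eye = 1 + D/f_e = 1 + 25/2.5 = 11.000.
Overall M = m_obj x M_eye = (-11.429)(11.000) = -125.71.
|M| = 125.71.

130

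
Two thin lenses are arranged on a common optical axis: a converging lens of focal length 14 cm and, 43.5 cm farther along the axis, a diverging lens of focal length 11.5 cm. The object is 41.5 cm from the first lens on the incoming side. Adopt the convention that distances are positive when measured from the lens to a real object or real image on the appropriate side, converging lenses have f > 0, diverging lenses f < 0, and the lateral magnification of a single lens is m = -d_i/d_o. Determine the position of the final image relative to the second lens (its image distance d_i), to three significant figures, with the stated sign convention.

Lens 1: 1/d_i1 = 1/f_1 - 1/d_o1 = 1/14 - 1/41.5 = 0.04733 cm^-1, so d_i1 = 21.127 cm.
The intermediate image is 21.127 cm to the right of lens 1, so d_o2 = L - d_i1 = 43.5 - 21.127 = 22.373 cm.
Lens 2: 1/d_i2 = 1/f_2 - 1/d_o2 = 1/(-11.5) - 1/(22.373) = -0.13165 cm^-1, so d_i2 = -7.596 cm.

-7.60 cm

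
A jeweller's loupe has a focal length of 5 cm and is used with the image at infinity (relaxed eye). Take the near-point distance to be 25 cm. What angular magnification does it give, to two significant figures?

5.0

M = D/f = 25/5 = 5.000.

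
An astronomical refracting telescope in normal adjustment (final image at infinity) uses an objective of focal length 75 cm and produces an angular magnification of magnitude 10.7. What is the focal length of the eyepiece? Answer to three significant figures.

7.01 cm

|M| = f_obj/f_eye, so f_eye = f_obj/|M| = 75/10.7 = 7.009 cm.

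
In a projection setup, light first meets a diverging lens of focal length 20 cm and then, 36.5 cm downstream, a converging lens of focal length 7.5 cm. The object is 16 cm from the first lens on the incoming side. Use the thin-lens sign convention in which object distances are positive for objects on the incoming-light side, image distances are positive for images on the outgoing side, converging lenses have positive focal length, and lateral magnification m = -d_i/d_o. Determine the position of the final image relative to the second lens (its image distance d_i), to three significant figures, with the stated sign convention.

8.98 cm

Applying the thin-lens equation to the first lens, 1/(-20) = 1/16 + 1/d_i1, which gives d_i1 = -8.889 cm.
The intermediate image is virtual, 8.889 cm to the left of lens 1, so d_o2 = L - d_i1 = 36.5 - (-8.889) = 45.389 cm.
Applying the thin-lens equation again with f_2 = 7.5 cm and d_o2 = 45.389 cm gives d_i2 = 8.985 cm.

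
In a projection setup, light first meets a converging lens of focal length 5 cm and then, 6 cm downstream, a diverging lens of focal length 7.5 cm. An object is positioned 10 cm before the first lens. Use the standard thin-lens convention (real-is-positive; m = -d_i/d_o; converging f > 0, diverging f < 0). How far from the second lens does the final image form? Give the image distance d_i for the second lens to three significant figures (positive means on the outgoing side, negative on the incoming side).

Applying the thin-lens equation to the first lens, 1/5 = 1/10 + 1/d_i1, which gives d_i1 = 10.000 cm.
This image would form 10.000 cm past lens 1, i.e. 4.000 cm beyond lens 2, so it is a virtual object for lens 2: d_o2 = 6 - 10.000 = -4.000 cm.
Applying the thin-lens equation again with f_2 = -7.5 cm and d_o2 = -4.000 cm gives d_i2 = 8.571 cm.

8.57 cm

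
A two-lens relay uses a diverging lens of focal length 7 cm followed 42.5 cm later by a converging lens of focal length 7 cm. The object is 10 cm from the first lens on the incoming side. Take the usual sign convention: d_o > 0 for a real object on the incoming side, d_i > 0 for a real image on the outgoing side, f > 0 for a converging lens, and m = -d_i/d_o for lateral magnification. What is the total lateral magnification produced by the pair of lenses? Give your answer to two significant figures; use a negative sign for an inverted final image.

First lens: d_i1 = 1/(1/(-7) - 1/10) = -4.118 cm.
m_1 = -(-4.118)/10 = 0.4118.
With d_i1 < 0 the first image is virtual and lies on the object side; the object distance for lens 2 is d_o2 = 42.5 - (-4.118) = 46.618 cm.
Second lens: d_i2 = 1/(1/7 - 1/(46.618)) = 8.237 cm.
m_2 = -(8.237)/(46.618) = -0.1767.
Overall magnification: m = m_1 m_2 = -0.0728.

-0.073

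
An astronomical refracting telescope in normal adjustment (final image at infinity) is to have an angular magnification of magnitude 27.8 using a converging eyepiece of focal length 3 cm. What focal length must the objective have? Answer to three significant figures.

83.4 cm

|M| = f_obj/|f_eye|, so f_obj = |M| x |f_eye| = 27.8 x 3 = 83.400 cm.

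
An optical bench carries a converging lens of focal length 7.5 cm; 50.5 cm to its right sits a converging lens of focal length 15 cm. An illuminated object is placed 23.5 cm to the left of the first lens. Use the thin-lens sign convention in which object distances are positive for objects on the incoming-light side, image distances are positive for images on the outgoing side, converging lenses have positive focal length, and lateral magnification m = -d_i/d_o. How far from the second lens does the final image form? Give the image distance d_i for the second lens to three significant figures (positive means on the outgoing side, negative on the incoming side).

24.2 cm

Lens 1: 1/d_i1 = 1/f_1 - 1/d_o1 = 1/7.5 - 1/23.5 = 0.09078 cm^-1, so d_i1 = 11.016 cm.
That image sits 39.484 cm in front of the second lens, so d_o2 = 39.484 cm.
Lens 2: 1/d_i2 = 1/f_2 - 1/d_o2 = 1/15 - 1/(39.484) = 0.04134 cm^-1, so d_i2 = 24.190 cm.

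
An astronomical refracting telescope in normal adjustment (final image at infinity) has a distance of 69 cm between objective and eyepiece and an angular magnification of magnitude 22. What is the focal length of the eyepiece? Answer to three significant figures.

3.00 cm

In normal adjustment the tube length equals f_obj + f_eye and |M| = f_obj/f_eye.
So f_obj = 22 f_eye and 22 f_eye + f_eye = 69 cm, giving f_eye = 69/23 = 3.000 cm and f_obj = 66.000 cm.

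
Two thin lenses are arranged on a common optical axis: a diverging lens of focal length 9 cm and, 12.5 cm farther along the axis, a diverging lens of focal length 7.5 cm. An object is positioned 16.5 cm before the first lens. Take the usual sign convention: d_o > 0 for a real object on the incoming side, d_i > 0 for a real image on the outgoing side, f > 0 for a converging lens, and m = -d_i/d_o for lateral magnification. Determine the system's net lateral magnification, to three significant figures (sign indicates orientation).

Applying the thin-lens equation to the first lens, 1/(-9) = 1/16.5 + 1/d_i1, which gives d_i1 = -5.824 cm.
Its lateral magnification is m_1 = -d_i1/d_o1 = -(-5.824)/16.5 = 0.3529.
With d_i1 < 0 the first image is virtual and lies on the object side; the object distance for lens 2 is d_o2 = 12.5 - (-5.824) = 18.324 cm.
Applying the thin-lens equation again with f_2 = -7.5 cm and d_o2 = 18.324 cm gives d_i2 = -5.322 cm.
m_2 = -(-5.322)/(18.324) = 0.2904.
Overall magnification: m = m_1 m_2 = 0.1025.

0.103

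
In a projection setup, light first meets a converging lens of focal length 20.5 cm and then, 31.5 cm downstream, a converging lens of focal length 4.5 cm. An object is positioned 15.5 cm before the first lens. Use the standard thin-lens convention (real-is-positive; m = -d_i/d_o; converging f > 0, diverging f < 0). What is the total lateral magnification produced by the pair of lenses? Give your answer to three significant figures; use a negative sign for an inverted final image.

-0.204

Applying the thin-lens equation to the first lens, 1/20.5 = 1/15.5 + 1/d_i1, which gives d_i1 = -63.550 cm.
Its lateral magnification is m_1 = -d_i1/d_o1 = -(-63.550)/15.5 = 4.1000.
With d_i1 < 0 the first image is virtual and lies on the object side; the object distance for lens 2 is d_o2 = 31.5 - (-63.550) = 95.050 cm.
Applying the thin-lens equation again with f_2 = 4.5 cm and d_o2 = 95.050 cm gives d_i2 = 4.724 cm.
m_2 = -(4.724)/(95.050) = -0.0497.
Overall magnification: m = m_1 m_2 = -0.2038.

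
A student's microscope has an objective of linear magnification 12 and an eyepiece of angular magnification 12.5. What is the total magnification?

150

The overall magnification of a compound microscope is the product of the objective and eyepiece magnifications:
M = M_obj x M_eye = 12 x 12.5 = 150.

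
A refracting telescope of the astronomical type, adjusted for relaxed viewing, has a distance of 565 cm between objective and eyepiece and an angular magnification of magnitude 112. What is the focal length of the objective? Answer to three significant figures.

560 cm

In normal adjustment the tube length equals f_obj + f_eye and |M| = f_obj/f_eye.
So f_obj = 112 f_eye and 112 f_eye + f_eye = 565 cm, giving f_eye = 565/113 = 5.000 cm and f_obj = 560.000 cm.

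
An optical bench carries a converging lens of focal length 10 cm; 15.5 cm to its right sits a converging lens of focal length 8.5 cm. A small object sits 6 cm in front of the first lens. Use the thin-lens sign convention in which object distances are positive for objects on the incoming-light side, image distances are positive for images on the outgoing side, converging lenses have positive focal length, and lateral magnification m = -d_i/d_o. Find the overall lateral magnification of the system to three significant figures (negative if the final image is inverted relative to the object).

-0.966

Lens 1: 1/d_i1 = 1/f_1 - 1/d_o1 = 1/10 - 1/6 = -0.06667 cm^-1, so d_i1 = -15.000 cm.
m_1 = -(-15.000)/6 = 2.5000.
With d_i1 < 0 the first image is virtual and lies on the object side; the object distance for lens 2 is d_o2 = 15.5 - (-15.000) = 30.500 cm.
Lens 2: 1/d_i2 = 1/f_2 - 1/d_o2 = 1/8.5 - 1/(30.500) = 0.08486 cm^-1, so d_i2 = 11.784 cm.
m_2 = -(11.784)/(30.500) = -0.3864.
Overall magnification: m = m_1 m_2 = -0.9659.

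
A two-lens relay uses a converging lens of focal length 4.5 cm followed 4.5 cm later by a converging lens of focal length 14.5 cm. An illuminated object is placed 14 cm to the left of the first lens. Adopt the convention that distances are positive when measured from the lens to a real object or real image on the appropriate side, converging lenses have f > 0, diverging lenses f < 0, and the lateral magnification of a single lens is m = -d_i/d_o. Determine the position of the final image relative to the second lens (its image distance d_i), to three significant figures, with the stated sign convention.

Lens 1: 1/d_i1 = 1/f_1 - 1/d_o1 = 1/4.5 - 1/14 = 0.15079 cm^-1, so d_i1 = 6.632 cm.
Since 6.632 cm > 4.5 cm, the first image lies past the second lens and serves as a virtual object: d_o2 = L - d_i1 = -2.132 cm.
Lens 2: 1/d_i2 = 1/f_2 - 1/d_o2 = 1/14.5 - 1/(-2.132) = 0.53810 cm^-1, so d_i2 = 1.858 cm.

1.86 cm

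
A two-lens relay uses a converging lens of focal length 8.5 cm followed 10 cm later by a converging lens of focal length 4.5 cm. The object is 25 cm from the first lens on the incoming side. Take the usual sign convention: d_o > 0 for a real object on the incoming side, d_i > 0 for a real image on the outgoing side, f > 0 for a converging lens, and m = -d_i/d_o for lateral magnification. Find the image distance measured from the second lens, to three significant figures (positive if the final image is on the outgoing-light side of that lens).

First lens: d_i1 = 1/(1/8.5 - 1/25) = 12.879 cm.
This image would form 12.879 cm past lens 1, i.e. 2.879 cm beyond lens 2, so it is a virtual object for lens 2: d_o2 = 10 - 12.879 = -2.879 cm.
Second lens: d_i2 = 1/(1/4.5 - 1/(-2.879)) = 1.756 cm.

1.76 cm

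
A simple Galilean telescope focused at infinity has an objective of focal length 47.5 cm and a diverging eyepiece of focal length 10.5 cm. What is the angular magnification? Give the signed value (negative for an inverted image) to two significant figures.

4.5

M = -f_obj/f_eye = -47.5/(-10.5) = 4.524.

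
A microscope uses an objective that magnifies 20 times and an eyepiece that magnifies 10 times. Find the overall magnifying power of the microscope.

200

The overall magnification of a compound microscope is the product of the objective and eyepiece magnifications:
M = M_obj x M_eye = 20 x 10 = 200.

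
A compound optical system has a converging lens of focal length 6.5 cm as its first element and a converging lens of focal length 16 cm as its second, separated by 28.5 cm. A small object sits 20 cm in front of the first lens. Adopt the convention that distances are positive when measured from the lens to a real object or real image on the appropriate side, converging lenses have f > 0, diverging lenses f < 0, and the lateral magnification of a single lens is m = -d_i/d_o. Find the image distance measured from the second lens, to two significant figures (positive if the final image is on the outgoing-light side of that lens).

First lens: d_i1 = 1/(1/6.5 - 1/20) = 9.630 cm.
That image sits 18.870 cm in front of the second lens, so d_o2 = 18.870 cm.
Second lens: d_i2 = 1/(1/16 - 1/(18.870)) = 105.187 cm.

110 cm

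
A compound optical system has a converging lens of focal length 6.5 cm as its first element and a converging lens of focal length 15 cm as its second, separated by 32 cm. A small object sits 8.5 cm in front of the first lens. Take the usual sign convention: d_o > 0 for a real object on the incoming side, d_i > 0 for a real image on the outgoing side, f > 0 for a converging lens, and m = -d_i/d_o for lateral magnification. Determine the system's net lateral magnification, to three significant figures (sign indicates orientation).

First lens: d_i1 = 1/(1/6.5 - 1/8.5) = 27.625 cm.
m_1 = -(27.625)/8.5 = -3.2500.
The intermediate image is 27.625 cm to the right of lens 1, so d_o2 = L - d_i1 = 32 - 27.625 = 4.375 cm.
Second lens: d_i2 = 1/(1/15 - 1/(4.375)) = -6.176 cm.
m_2 = -(-6.176)/(4.375) = 1.4118.
Total m = m_1 x m_2 = (-3.2500)(1.4118) = -4.5882.

-4.59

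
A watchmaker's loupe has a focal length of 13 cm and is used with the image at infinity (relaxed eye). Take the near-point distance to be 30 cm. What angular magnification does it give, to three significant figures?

2.31

M = D/f = 30/13 = 2.308.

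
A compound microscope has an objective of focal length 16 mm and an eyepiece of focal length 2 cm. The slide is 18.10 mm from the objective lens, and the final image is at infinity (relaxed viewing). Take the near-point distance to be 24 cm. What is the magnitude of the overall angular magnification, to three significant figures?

Convert to cm: f_obj = 16 mm = 1.6 cm; d_o = 18.10 mm = 1.81 cm.
Objective: 1/d_i = 1/f_obj - 1/d_o = 1/1.6 - 1/1.81 = 0.07251 cm^-1, so d_i = 13.790 cm.
m_obj = -d_i/d_o = -13.790/1.81 = -7.619.
Eyepiece angular magnification (image at infinity): M_eye = D/f_e = 24/2 = 12.000.
Overall M = m_obj x M_eye = (-7.619)(12.000) = -91.43.
|M| = 91.43.

91.4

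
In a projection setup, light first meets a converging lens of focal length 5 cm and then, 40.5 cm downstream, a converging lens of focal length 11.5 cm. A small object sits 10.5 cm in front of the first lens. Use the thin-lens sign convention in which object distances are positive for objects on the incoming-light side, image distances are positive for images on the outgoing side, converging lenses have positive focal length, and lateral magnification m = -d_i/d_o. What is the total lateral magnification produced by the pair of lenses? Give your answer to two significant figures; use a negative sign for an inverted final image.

Applying the thin-lens equation to the first lens, 1/5 = 1/10.5 + 1/d_i1, which gives d_i1 = 9.545 cm.
Its lateral magnification is m_1 = -d_i1/d_o1 = -(9.545)/10.5 = -0.9091.
That image sits 30.955 cm in front of the second lens, so d_o2 = 30.955 cm.
Applying the thin-lens equation again with f_2 = 11.5 cm and d_o2 = 30.955 cm gives d_i2 = 18.298 cm.
m_2 = -(18.298)/(30.955) = -0.5911.
Total m = m_1 x m_2 = (-0.9091)(-0.5911) = 0.5374.

0.54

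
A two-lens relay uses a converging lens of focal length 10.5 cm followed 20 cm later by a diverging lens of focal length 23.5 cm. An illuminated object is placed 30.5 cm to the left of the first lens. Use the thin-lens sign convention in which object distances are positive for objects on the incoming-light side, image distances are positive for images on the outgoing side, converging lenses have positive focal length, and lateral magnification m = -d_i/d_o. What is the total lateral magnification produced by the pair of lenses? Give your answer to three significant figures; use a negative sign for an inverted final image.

-0.449

Applying the thin-lens equation to the first lens, 1/10.5 = 1/30.5 + 1/d_i1, which gives d_i1 = 16.013 cm.
Its lateral magnification is m_1 = -d_i1/d_o1 = -(16.013)/30.5 = -0.5250.
That image sits 3.987 cm in front of the second lens, so d_o2 = 3.987 cm.
Applying the thin-lens equation again with f_2 = -23.5 cm and d_o2 = 3.987 cm gives d_i2 = -3.409 cm.
m_2 = -(-3.409)/(3.987) = 0.8549.
Overall magnification: m = m_1 m_2 = -0.4488.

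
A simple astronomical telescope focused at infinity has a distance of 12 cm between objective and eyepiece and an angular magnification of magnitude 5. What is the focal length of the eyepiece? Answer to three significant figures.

2.00 cm

In normal adjustment the tube length equals f_obj + f_eye and |M| = f_obj/f_eye.
So f_obj = 5 f_eye and 5 f_eye + f_eye = 12 cm, giving f_eye = 12/6 = 2.000 cm and f_obj = 10.000 cm.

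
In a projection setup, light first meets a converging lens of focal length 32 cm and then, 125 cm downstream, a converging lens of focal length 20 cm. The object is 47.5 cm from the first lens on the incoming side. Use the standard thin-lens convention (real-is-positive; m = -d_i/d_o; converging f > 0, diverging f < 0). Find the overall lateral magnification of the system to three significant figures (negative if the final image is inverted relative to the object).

Lens 1: 1/d_i1 = 1/f_1 - 1/d_o1 = 1/32 - 1/47.5 = 0.01020 cm^-1, so d_i1 = 98.065 cm.
m_1 = -(98.065)/47.5 = -2.0645.
Object distance for lens 2: d_o2 = 125 - 98.065 = 26.935 cm.
Lens 2: 1/d_i2 = 1/f_2 - 1/d_o2 = 1/20 - 1/(26.935) = 0.01287 cm^-1, so d_i2 = 77.674 cm.
m_2 = -(77.674)/(26.935) = -2.8837.
The system's lateral magnification is m_1 m_2 = (-2.0645)(-2.8837) = 5.9535.

5.95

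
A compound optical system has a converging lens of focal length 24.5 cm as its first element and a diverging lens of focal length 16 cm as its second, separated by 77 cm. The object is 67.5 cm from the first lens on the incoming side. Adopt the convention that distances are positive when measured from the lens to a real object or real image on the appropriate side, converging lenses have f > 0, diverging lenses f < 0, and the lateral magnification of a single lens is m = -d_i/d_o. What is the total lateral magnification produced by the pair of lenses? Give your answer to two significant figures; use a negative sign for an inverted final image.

-0.17

Lens 1: 1/d_i1 = 1/f_1 - 1/d_o1 = 1/24.5 - 1/67.5 = 0.02600 cm^-1, so d_i1 = 38.459 cm.
m_1 = -(38.459)/67.5 = -0.5698.
The intermediate image is 38.459 cm to the right of lens 1, so d_o2 = L - d_i1 = 77 - 38.459 = 38.541 cm.
Lens 2: 1/d_i2 = 1/f_2 - 1/d_o2 = 1/(-16) - 1/(38.541) = -0.08845 cm^-1, so d_i2 = -11.306 cm.
m_2 = -(-11.306)/(38.541) = 0.2934.
The system's lateral magnification is m_1 m_2 = (-0.5698)(0.2934) = -0.1671.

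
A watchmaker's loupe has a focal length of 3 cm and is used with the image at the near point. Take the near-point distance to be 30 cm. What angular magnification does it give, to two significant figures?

M = 1 + D/f = 1 + 30/3 = 11.000.

11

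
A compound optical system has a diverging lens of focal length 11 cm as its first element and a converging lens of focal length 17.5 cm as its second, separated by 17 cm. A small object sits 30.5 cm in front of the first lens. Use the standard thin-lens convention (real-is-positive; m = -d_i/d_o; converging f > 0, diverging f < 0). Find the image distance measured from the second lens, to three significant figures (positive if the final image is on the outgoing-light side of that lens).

57.9 cm

Applying the thin-lens equation to the first lens, 1/(-11) = 1/30.5 + 1/d_i1, which gives d_i1 = -8.084 cm.
The intermediate image is virtual, 8.084 cm to the left of lens 1, so d_o2 = L - d_i1 = 17 - (-8.084) = 25.084 cm.
Applying the thin-lens equation again with f_2 = 17.5 cm and d_o2 = 25.084 cm gives d_i2 = 57.879 cm.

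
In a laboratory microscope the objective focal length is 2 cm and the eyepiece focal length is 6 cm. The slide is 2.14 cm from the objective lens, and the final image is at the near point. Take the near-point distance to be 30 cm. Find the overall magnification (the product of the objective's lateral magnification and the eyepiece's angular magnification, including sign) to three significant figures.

Objective: 1/d_i = 1/f_obj - 1/d_o = 1/2 - 1/2.14 = 0.03271 cm^-1, so d_i = 30.571 cm.
m_obj = -d_i/d_o = -30.571/2.14 = -14.286.
Eyepiece angular magnification (image at near point): M_eye = 1 + D/f_e = 1 + 30/6 = 6.000.
Overall M = m_obj x M_eye = (-14.286)(6.000) = -85.71.

-85.7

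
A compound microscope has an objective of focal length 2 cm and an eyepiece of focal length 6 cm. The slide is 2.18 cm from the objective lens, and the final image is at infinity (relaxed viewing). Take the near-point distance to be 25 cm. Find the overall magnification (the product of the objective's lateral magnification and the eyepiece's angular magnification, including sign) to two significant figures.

-46

Objective: 1/d_i = 1/f_obj - 1/d_o = 1/2 - 1/2.18 = 0.04128 cm^-1, so d_i = 24.222 cm.
m_obj = -d_i/d_o = -24.222/2.18 = -11.111.
Eyepiece angular magnification (image at infinity): M_eye = D/f_e = 25/6 = 4.167.
Overall M = m_obj x M_eye = (-11.111)(4.167) = -46.30.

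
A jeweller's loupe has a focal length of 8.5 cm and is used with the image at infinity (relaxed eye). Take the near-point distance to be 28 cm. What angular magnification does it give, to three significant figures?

3.29

M = D/f = 28/8.5 = 3.294.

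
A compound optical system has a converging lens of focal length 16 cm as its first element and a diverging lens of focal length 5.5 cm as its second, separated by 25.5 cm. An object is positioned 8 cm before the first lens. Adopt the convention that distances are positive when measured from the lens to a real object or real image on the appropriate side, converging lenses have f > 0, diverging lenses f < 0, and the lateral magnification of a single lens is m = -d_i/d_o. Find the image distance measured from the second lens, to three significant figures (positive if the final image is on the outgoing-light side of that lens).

-4.86 cm

Applying the thin-lens equation to the first lens, 1/16 = 1/8 + 1/d_i1, which gives d_i1 = -16.000 cm.
The intermediate image is virtual, 16.000 cm to the left of lens 1, so d_o2 = L - d_i1 = 25.5 - (-16.000) = 41.500 cm.
Applying the thin-lens equation again with f_2 = -5.5 cm and d_o2 = 41.500 cm gives d_i2 = -4.856 cm.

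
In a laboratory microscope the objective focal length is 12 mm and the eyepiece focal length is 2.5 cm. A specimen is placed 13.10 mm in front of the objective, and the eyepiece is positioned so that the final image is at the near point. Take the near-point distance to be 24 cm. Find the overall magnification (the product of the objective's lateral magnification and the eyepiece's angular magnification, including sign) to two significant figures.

Convert to cm: f_obj = 12 mm = 1.2 cm; d_o = 13.10 mm = 1.31 cm.
Objective: 1/d_i = 1/f_obj - 1/d_o = 1/1.2 - 1/1.31 = 0.06997 cm^-1, so d_i = 14.291 cm.
m_obj = -d_i/d_o = -14.291/1.31 = -10.909.
Eyepiece angular magnification (image at near point): M_eye = 1 + D/f_e = 1 + 24/2.5 = 10.600.
Overall M = m_obj x M_eye = (-10.909)(10.600) = -115.64.

-120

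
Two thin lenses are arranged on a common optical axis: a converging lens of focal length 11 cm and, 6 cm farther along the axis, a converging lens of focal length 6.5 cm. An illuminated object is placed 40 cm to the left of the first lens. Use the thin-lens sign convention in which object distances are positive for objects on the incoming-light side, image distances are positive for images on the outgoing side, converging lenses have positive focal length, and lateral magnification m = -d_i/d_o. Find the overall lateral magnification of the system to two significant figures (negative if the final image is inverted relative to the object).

-0.16

Applying the thin-lens equation to the first lens, 1/11 = 1/40 + 1/d_i1, which gives d_i1 = 15.172 cm.
Its lateral magnification is m_1 = -d_i1/d_o1 = -(15.172)/40 = -0.3793.
This image would form 15.172 cm past lens 1, i.e. 9.172 cm beyond lens 2, so it is a virtual object for lens 2: d_o2 = 6 - 15.172 = -9.172 cm.
Applying the thin-lens equation again with f_2 = 6.5 cm and d_o2 = -9.172 cm gives d_i2 = 3.804 cm.
m_2 = -(3.804)/(-9.172) = 0.4147.
Overall magnification: m = m_1 m_2 = -0.1573.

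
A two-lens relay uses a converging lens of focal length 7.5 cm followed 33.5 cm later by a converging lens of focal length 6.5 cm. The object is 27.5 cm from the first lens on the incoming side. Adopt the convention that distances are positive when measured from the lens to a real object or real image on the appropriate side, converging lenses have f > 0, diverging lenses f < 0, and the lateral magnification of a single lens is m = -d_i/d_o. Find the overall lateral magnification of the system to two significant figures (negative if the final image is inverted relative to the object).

First lens: d_i1 = 1/(1/7.5 - 1/27.5) = 10.312 cm.
m_1 = -(10.312)/27.5 = -0.3750.
The intermediate image is 10.312 cm to the right of lens 1, so d_o2 = L - d_i1 = 33.5 - 10.312 = 23.188 cm.
Second lens: d_i2 = 1/(1/6.5 - 1/(23.188)) = 9.032 cm.
m_2 = -(9.032)/(23.188) = -0.3895.
The system's lateral magnification is m_1 m_2 = (-0.3750)(-0.3895) = 0.1461.

0.15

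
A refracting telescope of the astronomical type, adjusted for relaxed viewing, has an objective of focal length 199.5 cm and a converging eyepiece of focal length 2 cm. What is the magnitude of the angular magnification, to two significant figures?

|M| = f_obj/|f_eye| = 199.5/2 = 99.750.

100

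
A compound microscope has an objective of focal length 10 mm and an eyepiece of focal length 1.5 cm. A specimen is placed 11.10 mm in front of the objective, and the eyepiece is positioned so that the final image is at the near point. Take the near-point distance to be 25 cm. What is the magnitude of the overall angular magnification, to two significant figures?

160

Convert to cm: f_obj = 10 mm = 1 cm; d_o = 11.10 mm = 1.11 cm.
Objective: 1/d_i = 1/f_obj - 1/d_o = 1/1 - 1/1.11 = 0.09910 cm^-1, so d_i = 10.091 cm.
m_obj = -d_i/d_o = -10.091/1.11 = -9.091.
Eyepiece angular magnification (image at near point): M_eye = 1 + D/f_e = 1 + 25/1.5 = 17.667.
Overall M = m_obj x M_eye = (-9.091)(17.667) = -160.61.
|M| = 160.61.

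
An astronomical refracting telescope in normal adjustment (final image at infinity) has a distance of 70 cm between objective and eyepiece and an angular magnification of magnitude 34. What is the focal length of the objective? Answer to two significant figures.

68 cm

In normal adjustment the tube length equals f_obj + f_eye and |M| = f_obj/f_eye.
So f_obj = 34 f_eye and 34 f_eye + f_eye = 70 cm, giving f_eye = 70/35 = 2.000 cm and f_obj = 68.000 cm.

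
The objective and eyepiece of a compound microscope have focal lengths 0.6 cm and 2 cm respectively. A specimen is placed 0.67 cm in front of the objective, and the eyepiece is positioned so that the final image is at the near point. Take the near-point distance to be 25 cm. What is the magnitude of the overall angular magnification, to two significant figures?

120

Objective: 1/d_i = 1/f_obj - 1/d_o = 1/0.6 - 1/0.67 = 0.17413 cm^-1, so d_i = 5.743 cm.
m_obj = -d_i/d_o = -5.743/0.67 = -8.571.
Eyepiece angular magnification (image at near point): M_eye = 1 + D/f_e = 1 + 25/2 = 13.500.
Overall M = m_obj x M_eye = (-8.571)(13.500) = -115.71.
|M| = 115.71.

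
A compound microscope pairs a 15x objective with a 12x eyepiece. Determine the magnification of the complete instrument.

180

The overall magnification of a compound microscope is the product of the objective and eyepiece magnifications:
M = M_obj x M_eye = 15 x 12 = 180.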